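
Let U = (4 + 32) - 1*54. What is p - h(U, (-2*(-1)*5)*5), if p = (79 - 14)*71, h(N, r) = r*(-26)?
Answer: 5915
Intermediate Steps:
U = -18 (U = 36 - 54 = -18)
h(N, r) = -26*r
p = 4615 (p = 65*71 = 4615)
p - h(U, (-2*(-1)*5)*5) = 4615 - (-26)*(-2*(-1)*5)*5 = 4615 - (-26)*(2*5)*5 = 4615 - (-26)*10*5 = 4615 - (-26)*50 = 4615 - 1*(-1300) = 4615 + 1300 = 5915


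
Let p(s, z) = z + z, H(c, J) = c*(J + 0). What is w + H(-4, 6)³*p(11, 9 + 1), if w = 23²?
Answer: -275951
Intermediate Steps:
H(c, J) = J*c (H(c, J) = c*J = J*c)
p(s, z) = 2*z
w = 529
w + H(-4, 6)³*p(11, 9 + 1) = 529 + (6*(-4))³*(2*(9 + 1)) = 529 + (-24)³*(2*10) = 529 - 13824*20 = 529 - 276480 = -275951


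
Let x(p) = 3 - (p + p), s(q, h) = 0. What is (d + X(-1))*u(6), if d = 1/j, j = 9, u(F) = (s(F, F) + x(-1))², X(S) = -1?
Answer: -200/9 ≈ -22.222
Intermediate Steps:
x(p) = 3 - 2*p
u(F) = 25 (u(F) = (0 + (3 - 2*(-1)))² = (0 + (3 + 2))² = (0 + 5)² = 5² = 25)
d = ⅑ (d = 1/9 = ⅑ ≈ 0.11111)
(d + X(-1))*u(6) = (⅑ - 1)*25 = -8/9*25 = -200/9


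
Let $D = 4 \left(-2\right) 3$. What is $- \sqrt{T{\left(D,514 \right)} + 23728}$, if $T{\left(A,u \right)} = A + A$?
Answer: $- 8 \sqrt{370} \approx -153.88$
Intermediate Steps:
$D = -24$ ($D = \left(-8\right) 3 = -24$)
$T{\left(A,u \right)} = 2 A$
$- \sqrt{T{\left(D,514 \right)} + 23728} = - \sqrt{2 \left(-24\right) + 23728} = - \sqrt{-48 + 23728} = - \sqrt{23680} = - 8 \sqrt{370}$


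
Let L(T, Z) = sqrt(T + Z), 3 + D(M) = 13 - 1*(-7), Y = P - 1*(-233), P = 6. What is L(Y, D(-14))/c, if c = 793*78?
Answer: 8/30927 ≈ 0.00025867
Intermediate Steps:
Y = 239 (Y = 6 - 1*(-233) = 6 + 233 = 239)
c = 61854
D(M) = 17 (D(M) = -3 + (13 - 1*(-7)) = -3 + (13 + 7) = -3 + 20 = 17)
L(Y, D(-14))/c = sqrt(239 + 17)/61854 = sqrt(256)*(1/61854) = 16*(1/61854) = 8/30927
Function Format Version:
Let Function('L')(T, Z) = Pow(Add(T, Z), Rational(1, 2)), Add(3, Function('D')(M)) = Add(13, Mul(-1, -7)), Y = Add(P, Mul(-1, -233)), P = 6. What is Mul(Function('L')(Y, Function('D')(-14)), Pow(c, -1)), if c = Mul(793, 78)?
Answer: Rational(8, 30927) ≈ 0.00025867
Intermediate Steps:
Y = 239 (Y = Add(6, Mul(-1, -233)) = Add(6, 233) = 239)
c = 61854
Function('D')(M) = 17 (Function('D')(M) = Add(-3, Add(13, Mul(-1, -7))) = Add(-3, Add(13, 7)) = Add(-3, 20) = 17)
Mul(Function('L')(Y, Function('D')(-14)), Pow(c, -1)) = Mul(Pow(Add(239, 17), Rational(1, 2)), Pow(61854, -1)) = Mul(Pow(256, Rational(1, 2)), Rational(1, 61854)) = Mul(16, Rational(1, 61854)) = Rational(8, 30927)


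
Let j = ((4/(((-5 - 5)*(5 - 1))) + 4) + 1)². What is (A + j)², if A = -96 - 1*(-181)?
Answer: 118831801/10000 ≈ 11883.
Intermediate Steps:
j = 2401/100 (j = ((4/((-10*4)) + 4) + 1)² = ((4/(-40) + 4) + 1)² = ((4*(-1/40) + 4) + 1)² = ((-⅒ + 4) + 1)² = (39/10 + 1)² = (49/10)² = 2401/100 ≈ 24.010)
A = 85 (A = -96 + 181 = 85)
(A + j)² = (85 + 2401/100)² = (10901/100)² = 118831801/10000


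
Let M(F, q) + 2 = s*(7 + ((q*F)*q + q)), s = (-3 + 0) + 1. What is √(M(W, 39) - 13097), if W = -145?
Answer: √427899 ≈ 654.14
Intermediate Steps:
s = -2 (s = -3 + 1 = -2)
M(F, q) = -16 - 2*q - 2*F*q² (M(F, q) = -2 - 2*(7 + ((q*F)*q + q)) = -2 - 2*(7 + ((F*q)*q + q)) = -2 - 2*(7 + (F*q² + q)) = -2 - 2*(7 + (q + F*q²)) = -2 - 2*(7 + q + F*q²) = -2 + (-14 - 2*q - 2*F*q²) = -16 - 2*q - 2*F*q²)
√(M(W, 39) - 13097) = √((-16 - 2*39 - 2*(-145)*39²) - 13097) = √((-16 - 78 - 2*(-145)*1521) - 13097) = √((-16 - 78 + 441090) - 13097) = √(440996 - 13097) = √427899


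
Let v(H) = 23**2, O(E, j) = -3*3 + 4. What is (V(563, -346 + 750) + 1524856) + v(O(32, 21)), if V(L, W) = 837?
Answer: 1526222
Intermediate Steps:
O(E, j) = -5 (O(E, j) = -9 + 4 = -5)
v(H) = 529
(V(563, -346 + 750) + 1524856) + v(O(32, 21)) = (837 + 1524856) + 529 = 1525693 + 529 = 1526222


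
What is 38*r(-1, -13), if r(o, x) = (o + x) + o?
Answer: -570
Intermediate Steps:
r(o, x) = x + 2*o
38*r(-1, -13) = 38*(-13 + 2*(-1)) = 38*(-13 - 2) = 38*(-15) = -570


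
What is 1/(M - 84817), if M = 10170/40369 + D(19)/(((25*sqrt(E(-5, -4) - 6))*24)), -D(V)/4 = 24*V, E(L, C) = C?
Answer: -431944175171271875/36636100292247365146093 - 1548173352950*I*sqrt(10)/36636100292247365146093 ≈ -1.179e-5 - 1.3363e-10*I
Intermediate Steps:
D(V) = -96*V
M = 10170/40369 + 38*I*sqrt(10)/125 (M = 10170/40369 + (-96*19)/(((25*sqrt(-4 - 6))*24)) = 10170*(1/40369) - 1824*(-I*sqrt(10)/6000) = 10170/40369 - 1824*(-I*sqrt(10)/6000) = 10170/40369 - (-38)*I*sqrt(10)/125 = 10170/40369 + 38*I*sqrt(10)/125 ≈ 0.25193 + 0.96133*I)
1/(M - 84817) = 1/((10170/40369 + 38*I*sqrt(10)/125) - 84817) = 1/(-3423967303/40369 + 38*I*sqrt(10)/125)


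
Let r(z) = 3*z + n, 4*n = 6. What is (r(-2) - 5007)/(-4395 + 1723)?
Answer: 10023/5344 ≈ 1.8756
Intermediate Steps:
n = 3/2 (n = (1/4)*6 = 3/2 ≈ 1.5000)
r(z) = 3/2 + 3*z (r(z) = 3*z + 3/2 = 3/2 + 3*z)
(r(-2) - 5007)/(-4395 + 1723) = ((3/2 + 3*(-2)) - 5007)/(-4395 + 1723) = ((3/2 - 6) - 5007)/(-2672) = (-9/2 - 5007)*(-1/2672) = -10023/2*(-1/2672) = 10023/5344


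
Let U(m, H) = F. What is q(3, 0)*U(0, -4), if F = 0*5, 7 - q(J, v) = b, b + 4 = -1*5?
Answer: 0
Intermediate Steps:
b = -9 (b = -4 - 1*5 = -4 - 5 = -9)
q(J, v) = 16 (q(J, v) = 7 - 1*(-9) = 7 + 9 = 16)
F = 0
U(m, H) = 0
q(3, 0)*U(0, -4) = 16*0 = 0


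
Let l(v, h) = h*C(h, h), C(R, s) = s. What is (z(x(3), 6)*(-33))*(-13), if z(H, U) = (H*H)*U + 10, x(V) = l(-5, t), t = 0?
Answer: 4290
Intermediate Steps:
l(v, h) = h**2 (l(v, h) = h*h = h**2)
x(V) = 0 (x(V) = 0**2 = 0)
z(H, U) = 10 + U*H**2 (z(H, U) = H**2*U + 10 = U*H**2 + 10 = 10 + U*H**2)
(z(x(3), 6)*(-33))*(-13) = ((10 + 6*0**2)*(-33))*(-13) = ((10 + 6*0)*(-33))*(-13) = ((10 + 0)*(-33))*(-13) = (10*(-33))*(-13) = -330*(-13) = 4290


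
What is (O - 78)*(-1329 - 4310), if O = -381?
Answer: 2588301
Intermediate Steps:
(O - 78)*(-1329 - 4310) = (-381 - 78)*(-1329 - 4310) = -459*(-5639) = 2588301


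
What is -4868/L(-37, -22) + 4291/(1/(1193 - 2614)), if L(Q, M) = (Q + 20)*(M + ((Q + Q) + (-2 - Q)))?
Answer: -6323123775/1037 ≈ -6.0975e+6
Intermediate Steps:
L(Q, M) = (20 + Q)*(-2 + M + Q) (L(Q, M) = (20 + Q)*(M + (2*Q + (-2 - Q))) = (20 + Q)*(M + (-2 + Q)) = (20 + Q)*(-2 + M + Q))
-4868/L(-37, -22) + 4291/(1/(1193 - 2614)) = -4868/(-40 + (-37)² + 18*(-37) + 20*(-22) - 22*(-37)) + 4291/(1/(1193 - 2614)) = -4868/(-40 + 1369 - 666 - 440 + 814) + 4291/(1/(-1421)) = -4868/1037 + 4291/(-1/1421) = -4868*1/1037 + 4291*(-1421) = -4868/1037 - 6097511 = -6323123775/1037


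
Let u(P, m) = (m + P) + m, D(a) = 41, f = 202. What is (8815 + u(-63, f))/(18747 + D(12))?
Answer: 327/671 ≈ 0.48733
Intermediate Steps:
u(P, m) = P + 2*m (u(P, m) = (P + m) + m = P + 2*m)
(8815 + u(-63, f))/(18747 + D(12)) = (8815 + (-63 + 2*202))/(18747 + 41) = (8815 + (-63 + 404))/18788 = (8815 + 341)*(1/18788) = 9156*(1/18788) = 327/671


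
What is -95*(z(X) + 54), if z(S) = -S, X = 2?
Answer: -4940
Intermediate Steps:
-95*(z(X) + 54) = -95*(-1*2 + 54) = -95*(-2 + 54) = -95*52 = -4940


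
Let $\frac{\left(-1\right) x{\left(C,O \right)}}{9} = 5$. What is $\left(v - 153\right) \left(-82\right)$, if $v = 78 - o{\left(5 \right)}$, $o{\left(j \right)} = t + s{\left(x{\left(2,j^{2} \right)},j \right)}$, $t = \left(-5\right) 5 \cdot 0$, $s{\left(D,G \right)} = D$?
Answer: $2460$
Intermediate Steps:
$x{\left(C,O \right)} = -45$ ($x{\left(C,O \right)} = \left(-9\right) 5 = -45$)
$t = 0$ ($t = \left(-25\right) 0 = 0$)
$o{\left(j \right)} = -45$ ($o{\left(j \right)} = 0 - 45 = -45$)
$v = 123$ ($v = 78 - -45 = 78 + 45 = 123$)
$\left(v - 153\right) \left(-82\right) = \left(123 - 153\right) \left(-82\right) = \left(-30\right) \left(-82\right) = 2460$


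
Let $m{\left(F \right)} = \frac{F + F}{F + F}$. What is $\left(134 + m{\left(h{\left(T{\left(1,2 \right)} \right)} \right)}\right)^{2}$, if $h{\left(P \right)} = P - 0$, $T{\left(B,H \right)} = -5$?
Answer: $18225$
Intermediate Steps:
$h{\left(P \right)} = P$ ($h{\left(P \right)} = P + 0 = P$)
$m{\left(F \right)} = 1$ ($m{\left(F \right)} = \frac{2 F}{2 F} = 2 F \frac{1}{2 F} = 1$)
$\left(134 + m{\left(h{\left(T{\left(1,2 \right)} \right)} \right)}\right)^{2} = \left(134 + 1\right)^{2} = 135^{2} = 18225$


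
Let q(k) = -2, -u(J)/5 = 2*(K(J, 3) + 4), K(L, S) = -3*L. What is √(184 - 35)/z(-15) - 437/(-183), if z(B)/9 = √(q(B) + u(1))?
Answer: 437/183 - I*√447/54 ≈ 2.388 - 0.39153*I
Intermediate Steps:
u(J) = -40 + 30*J (u(J) = -10*(-3*J + 4) = -10*(4 - 3*J) = -5*(8 - 6*J) = -40 + 30*J)
z(B) = 18*I*√3 (z(B) = 9*√(-2 + (-40 + 30*1)) = 9*√(-2 + (-40 + 30)) = 9*√(-2 - 10) = 9*√(-12) = 9*(2*I*√3) = 18*I*√3)
√(184 - 35)/z(-15) - 437/(-183) = √(184 - 35)/((18*I*√3)) - 437/(-183) = √149*(-I*√3/54) - 437*(-1/183) = -I*√447/54 + 437/183 = 437/183 - I*√447/54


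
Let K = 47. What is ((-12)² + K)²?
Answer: 36481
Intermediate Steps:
((-12)² + K)² = ((-12)² + 47)² = (144 + 47)² = 191² = 36481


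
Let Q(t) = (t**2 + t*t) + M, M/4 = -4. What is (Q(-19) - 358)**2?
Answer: 121104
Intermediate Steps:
M = -16 (M = 4*(-4) = -16)
Q(t) = -16 + 2*t**2 (Q(t) = (t**2 + t*t) - 16 = (t**2 + t**2) - 16 = 2*t**2 - 16 = -16 + 2*t**2)
(Q(-19) - 358)**2 = ((-16 + 2*(-19)**2) - 358)**2 = ((-16 + 2*361) - 358)**2 = ((-16 + 722) - 358)**2 = (706 - 358)**2 = 348**2 = 121104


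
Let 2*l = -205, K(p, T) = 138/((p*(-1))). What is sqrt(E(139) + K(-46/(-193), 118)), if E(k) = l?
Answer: I*sqrt(2726)/2 ≈ 26.106*I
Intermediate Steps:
K(p, T) = -138/p (K(p, T) = 138/((-p)) = 138*(-1/p) = -138/p)
l = -205/2 (l = (1/2)*(-205) = -205/2 ≈ -102.50)
E(k) = -205/2
sqrt(E(139) + K(-46/(-193), 118)) = sqrt(-205/2 - 138/((-46/(-193)))) = sqrt(-205/2 - 138/((-46*(-1/193)))) = sqrt(-205/2 - 138/46/193) = sqrt(-205/2 - 138*193/46) = sqrt(-205/2 - 579) = sqrt(-1363/2) = I*sqrt(2726)/2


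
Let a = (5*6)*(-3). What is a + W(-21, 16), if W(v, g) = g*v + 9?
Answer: -417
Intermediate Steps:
W(v, g) = 9 + g*v
a = -90 (a = 30*(-3) = -90)
a + W(-21, 16) = -90 + (9 + 16*(-21)) = -90 + (9 - 336) = -90 - 327 = -417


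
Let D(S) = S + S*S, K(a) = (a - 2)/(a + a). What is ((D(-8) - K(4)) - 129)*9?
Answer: -2637/4 ≈ -659.25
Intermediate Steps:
K(a) = (-2 + a)/(2*a) (K(a) = (-2 + a)/((2*a)) = (-2 + a)*(1/(2*a)) = (-2 + a)/(2*a))
D(S) = S + S²
((D(-8) - K(4)) - 129)*9 = ((-8*(1 - 8) - (-2 + 4)/(2*4)) - 129)*9 = ((-8*(-7) - 2/(2*4)) - 129)*9 = ((56 - 1*¼) - 129)*9 = ((56 - ¼) - 129)*9 = (223/4 - 129)*9 = -293/4*9 = -2637/4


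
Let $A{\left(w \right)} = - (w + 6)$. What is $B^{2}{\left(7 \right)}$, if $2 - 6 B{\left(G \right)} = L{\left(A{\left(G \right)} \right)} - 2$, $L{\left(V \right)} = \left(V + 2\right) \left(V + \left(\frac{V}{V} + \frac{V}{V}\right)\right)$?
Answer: $\frac{1521}{4} \approx 380.25$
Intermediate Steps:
$A{\left(w \right)} = -6 - w$ ($A{\left(w \right)} = - (6 + w) = -6 - w$)
$L{\left(V \right)} = \left(2 + V\right)^{2}$ ($L{\left(V \right)} = \left(2 + V\right) \left(V + \left(1 + 1\right)\right) = \left(2 + V\right) \left(V + 2\right) = \left(2 + V\right) \left(2 + V\right) = \left(2 + V\right)^{2}$)
$B{\left(G \right)} = 4 - \frac{\left(-6 - G\right)^{2}}{6} + \frac{2 G}{3}$ ($B{\left(G \right)} = \frac{1}{3} - \frac{\left(4 + \left(-6 - G\right)^{2} + 4 \left(-6 - G\right)\right) - 2}{6} = \frac{1}{3} - \frac{\left(4 + \left(-6 - G\right)^{2} - \left(24 + 4 G\right)\right) - 2}{6} = \frac{1}{3} - \frac{\left(-20 + \left(-6 - G\right)^{2} - 4 G\right) - 2}{6} = \frac{1}{3} - \frac{-22 + \left(-6 - G\right)^{2} - 4 G}{6} = \frac{1}{3} + \left(\frac{11}{3} - \frac{\left(-6 - G\right)^{2}}{6} + \frac{2 G}{3}\right) = 4 - \frac{\left(-6 - G\right)^{2}}{6} + \frac{2 G}{3}$)
$B^{2}{\left(7 \right)} = \left(4 - \frac{\left(6 + 7\right)^{2}}{6} + \frac{2}{3} \cdot 7\right)^{2} = \left(4 - \frac{13^{2}}{6} + \frac{14}{3}\right)^{2} = \left(4 - \frac{169}{6} + \frac{14}{3}\right)^{2} = \left(- \frac{39}{2}\right)^{2} = \frac{1521}{4}$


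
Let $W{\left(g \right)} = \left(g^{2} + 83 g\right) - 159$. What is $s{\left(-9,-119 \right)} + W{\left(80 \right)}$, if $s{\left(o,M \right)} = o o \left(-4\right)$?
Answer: $12557$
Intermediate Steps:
$W{\left(g \right)} = -159 + g^{2} + 83 g$
$s{\left(o,M \right)} = - 4 o^{2}$ ($s{\left(o,M \right)} = o^{2} \left(-4\right) = - 4 o^{2}$)
$s{\left(-9,-119 \right)} + W{\left(80 \right)} = - 4 \left(-9\right)^{2} + \left(-159 + 80^{2} + 83 \cdot 80\right) = \left(-4\right) 81 + \left(-159 + 6400 + 6640\right) = -324 + 12881 = 12557$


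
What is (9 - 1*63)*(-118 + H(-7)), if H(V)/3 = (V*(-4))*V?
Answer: 38124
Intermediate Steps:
H(V) = -12*V² (H(V) = 3*((V*(-4))*V) = 3*((-4*V)*V) = 3*(-4*V²) = -12*V²)
(9 - 1*63)*(-118 + H(-7)) = (9 - 1*63)*(-118 - 12*(-7)²) = (9 - 63)*(-118 - 12*49) = -54*(-118 - 588) = -54*(-706) = 38124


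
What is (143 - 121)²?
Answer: 484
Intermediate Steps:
(143 - 121)² = 22² = 484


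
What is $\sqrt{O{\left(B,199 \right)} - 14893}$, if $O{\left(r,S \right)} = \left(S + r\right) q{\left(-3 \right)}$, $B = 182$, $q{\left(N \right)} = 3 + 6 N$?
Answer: $8 i \sqrt{322} \approx 143.55 i$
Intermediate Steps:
$O{\left(r,S \right)} = - 15 S - 15 r$ ($O{\left(r,S \right)} = \left(S + r\right) \left(3 + 6 \left(-3\right)\right) = \left(S + r\right) \left(3 - 18\right) = \left(S + r\right) \left(-15\right) = - 15 S - 15 r$)
$\sqrt{O{\left(B,199 \right)} - 14893} = \sqrt{\left(\left(-15\right) 199 - 2730\right) - 14893} = \sqrt{\left(-2985 - 2730\right) - 14893} = \sqrt{-5715 - 14893} = \sqrt{-20608} = 8 i \sqrt{322}$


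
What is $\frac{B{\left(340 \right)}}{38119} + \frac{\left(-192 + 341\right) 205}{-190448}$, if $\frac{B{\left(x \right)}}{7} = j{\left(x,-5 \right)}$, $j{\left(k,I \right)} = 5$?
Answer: $- \frac{1157679175}{7259687312} \approx -0.15947$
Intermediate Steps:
$B{\left(x \right)} = 35$ ($B{\left(x \right)} = 7 \cdot 5 = 35$)
$\frac{B{\left(340 \right)}}{38119} + \frac{\left(-192 + 341\right) 205}{-190448} = \frac{35}{38119} + \frac{\left(-192 + 341\right) 205}{-190448} = 35 \cdot \frac{1}{38119} + 149 \cdot 205 \left(- \frac{1}{190448}\right) = \frac{35}{38119} + 30545 \left(- \frac{1}{190448}\right) = \frac{35}{38119} - \frac{30545}{190448} = - \frac{1157679175}{7259687312}$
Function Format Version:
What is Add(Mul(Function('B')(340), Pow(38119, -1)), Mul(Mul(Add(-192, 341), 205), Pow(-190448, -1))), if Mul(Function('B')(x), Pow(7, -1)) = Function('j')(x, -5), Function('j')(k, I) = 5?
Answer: Rational(-1157679175, 7259687312) ≈ -0.15947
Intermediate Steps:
Function('B')(x) = 35 (Function('B')(x) = Mul(7, 5) = 35)
Add(Mul(Function('B')(340), Pow(38119, -1)), Mul(Mul(Add(-192, 341), 205), Pow(-190448, -1))) = Add(Mul(35, Pow(38119, -1)), Mul(Mul(Add(-192, 341), 205), Pow(-190448, -1))) = Add(Mul(35, Rational(1, 38119)), Mul(Mul(149, 205), Rational(-1, 190448))) = Add(Rational(35, 38119), Mul(30545, Rational(-1, 190448))) = Add(Rational(35, 38119), Rational(-30545, 190448)) = Rational(-1157679175, 7259687312)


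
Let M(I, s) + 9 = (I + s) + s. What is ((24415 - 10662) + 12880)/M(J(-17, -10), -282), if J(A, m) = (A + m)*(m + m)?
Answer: -26633/33 ≈ -807.06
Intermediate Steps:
J(A, m) = 2*m*(A + m) (J(A, m) = (A + m)*(2*m) = 2*m*(A + m))
M(I, s) = -9 + I + 2*s (M(I, s) = -9 + ((I + s) + s) = -9 + (I + 2*s) = -9 + I + 2*s)
((24415 - 10662) + 12880)/M(J(-17, -10), -282) = ((24415 - 10662) + 12880)/(-9 + 2*(-10)*(-17 - 10) + 2*(-282)) = (13753 + 12880)/(-9 + 2*(-10)*(-27) - 564) = 26633/(-9 + 540 - 564) = 26633/(-33) = 26633*(-1/33) = -26633/33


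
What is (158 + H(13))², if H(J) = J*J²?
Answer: 5546025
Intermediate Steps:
H(J) = J³
(158 + H(13))² = (158 + 13³)² = (158 + 2197)² = 2355² = 5546025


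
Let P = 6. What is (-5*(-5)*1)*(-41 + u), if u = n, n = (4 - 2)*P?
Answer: -725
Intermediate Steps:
n = 12 (n = (4 - 2)*6 = 2*6 = 12)
u = 12
(-5*(-5)*1)*(-41 + u) = (-5*(-5)*1)*(-41 + 12) = (25*1)*(-29) = 25*(-29) = -725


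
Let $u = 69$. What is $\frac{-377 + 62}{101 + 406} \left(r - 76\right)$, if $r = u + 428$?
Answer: $- \frac{44205}{169} \approx -261.57$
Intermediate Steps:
$r = 497$ ($r = 69 + 428 = 497$)
$\frac{-377 + 62}{101 + 406} \left(r - 76\right) = \frac{-377 + 62}{101 + 406} \left(497 - 76\right) = - \frac{315}{507} \cdot 421 = \left(-315\right) \frac{1}{507} \cdot 421 = \left(- \frac{105}{169}\right) 421 = - \frac{44205}{169}$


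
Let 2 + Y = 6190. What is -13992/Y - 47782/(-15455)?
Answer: 19857164/23908885 ≈ 0.83053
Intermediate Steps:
Y = 6188 (Y = -2 + 6190 = 6188)
-13992/Y - 47782/(-15455) = -13992/6188 - 47782/(-15455) = -13992*1/6188 - 47782*(-1/15455) = -3498/1547 + 47782/15455 = 19857164/23908885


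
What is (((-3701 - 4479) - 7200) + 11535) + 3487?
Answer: -358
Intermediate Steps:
(((-3701 - 4479) - 7200) + 11535) + 3487 = ((-8180 - 7200) + 11535) + 3487 = (-15380 + 11535) + 3487 = -3845 + 3487 = -358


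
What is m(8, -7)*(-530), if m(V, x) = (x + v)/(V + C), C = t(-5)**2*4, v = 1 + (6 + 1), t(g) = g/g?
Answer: -265/6 ≈ -44.167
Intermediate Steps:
t(g) = 1
v = 8 (v = 1 + 7 = 8)
C = 4 (C = 1**2*4 = 1*4 = 4)
m(V, x) = (8 + x)/(4 + V) (m(V, x) = (x + 8)/(V + 4) = (8 + x)/(4 + V))
m(8, -7)*(-530) = ((8 - 7)/(4 + 8))*(-530) = (1/12)*(-530) = -265/6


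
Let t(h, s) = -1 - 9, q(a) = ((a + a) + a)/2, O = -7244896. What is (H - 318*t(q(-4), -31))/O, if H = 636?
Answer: -477/905612 ≈ -0.00052672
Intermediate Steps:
q(a) = 3*a/2 (q(a) = (2*a + a)*(½) = (3*a)*(½) = 3*a/2)
t(h, s) = -10
(H - 318*t(q(-4), -31))/O = (636 - 318*(-10))/(-7244896) = (636 + 3180)*(-1/7244896) = 3816*(-1/7244896) = -477/905612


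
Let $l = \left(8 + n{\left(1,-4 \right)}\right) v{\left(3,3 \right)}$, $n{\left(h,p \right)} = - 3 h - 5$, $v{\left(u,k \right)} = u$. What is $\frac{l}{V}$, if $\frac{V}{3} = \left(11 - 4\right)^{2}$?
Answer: $0$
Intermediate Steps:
$n{\left(h,p \right)} = -5 - 3 h$
$V = 147$ ($V = 3 \left(11 - 4\right)^{2} = 3 \cdot 7^{2} = 3 \cdot 49 = 147$)
$l = 0$ ($l = \left(8 - 8\right) 3 = 0 \cdot 3 = 0$)
$\frac{l}{V} = \frac{0}{147} = 0 \cdot \frac{1}{147} = 0$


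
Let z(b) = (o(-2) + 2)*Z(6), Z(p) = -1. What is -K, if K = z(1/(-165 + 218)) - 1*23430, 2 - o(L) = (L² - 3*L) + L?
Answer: 23426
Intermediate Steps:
o(L) = 2 - L² + 2*L (o(L) = 2 - ((L² - 3*L) + L) = 2 - (L² - 2*L) = 2 + (-L² + 2*L) = 2 - L² + 2*L)
z(b) = 4 (z(b) = ((2 - 1*(-2)² + 2*(-2)) + 2)*(-1) = ((2 - 1*4 - 4) + 2)*(-1) = ((2 - 4 - 4) + 2)*(-1) = (-6 + 2)*(-1) = -4*(-1) = 4)
K = -23426 (K = 4 - 1*23430 = 4 - 23430 = -23426)
-K = -1*(-23426) = 23426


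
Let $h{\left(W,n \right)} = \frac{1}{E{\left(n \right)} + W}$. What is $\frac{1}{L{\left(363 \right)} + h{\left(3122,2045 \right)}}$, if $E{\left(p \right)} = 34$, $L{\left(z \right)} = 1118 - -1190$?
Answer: $\frac{3156}{7284049} \approx 0.00043328$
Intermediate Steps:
$L{\left(z \right)} = 2308$ ($L{\left(z \right)} = 1118 + 1190 = 2308$)
$h{\left(W,n \right)} = \frac{1}{34 + W}$
$\frac{1}{L{\left(363 \right)} + h{\left(3122,2045 \right)}} = \frac{1}{2308 + \frac{1}{34 + 3122}} = \frac{1}{2308 + \frac{1}{3156}} = \frac{1}{\frac{7284049}{3156}} = \frac{3156}{7284049}$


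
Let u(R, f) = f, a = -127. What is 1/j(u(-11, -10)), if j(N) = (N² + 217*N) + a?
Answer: -1/2197 ≈ -0.00045517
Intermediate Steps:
j(N) = -127 + N² + 217*N (j(N) = (N² + 217*N) - 127 = -127 + N² + 217*N)
1/j(u(-11, -10)) = 1/(-127 + (-10)² + 217*(-10)) = 1/(-127 + 100 - 2170) = 1/(-2197) = -1/2197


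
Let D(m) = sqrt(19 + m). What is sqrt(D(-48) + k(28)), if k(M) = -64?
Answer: sqrt(-64 + I*sqrt(29)) ≈ 0.33628 + 8.0071*I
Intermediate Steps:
sqrt(D(-48) + k(28)) = sqrt(sqrt(19 - 48) - 64) = sqrt(sqrt(-29) - 64) = sqrt(I*sqrt(29) - 64) = sqrt(-64 + I*sqrt(29))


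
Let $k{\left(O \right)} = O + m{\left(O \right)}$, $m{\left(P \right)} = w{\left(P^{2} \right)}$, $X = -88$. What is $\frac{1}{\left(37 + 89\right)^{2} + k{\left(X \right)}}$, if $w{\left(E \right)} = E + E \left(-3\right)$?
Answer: $\frac{1}{300} \approx 0.0033333$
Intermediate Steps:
$w{\left(E \right)} = - 2 E$ ($w{\left(E \right)} = E - 3 E = - 2 E$)
$m{\left(P \right)} = - 2 P^{2}$
$k{\left(O \right)} = O - 2 O^{2}$
$\frac{1}{\left(37 + 89\right)^{2} + k{\left(X \right)}} = \frac{1}{\left(37 + 89\right)^{2} - 88 \left(1 - -176\right)} = \frac{1}{126^{2} - 88 \left(1 + 176\right)} = \frac{1}{15876 - 15576} = \frac{1}{300}$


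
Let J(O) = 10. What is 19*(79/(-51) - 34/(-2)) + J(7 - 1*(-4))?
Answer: 15482/51 ≈ 303.57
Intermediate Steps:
19*(79/(-51) - 34/(-2)) + J(7 - 1*(-4)) = 19*(79/(-51) - 34/(-2)) + 10 = 19*(79*(-1/51) - 34*(-½)) + 10 = 19*(-79/51 + 17) + 10 = 19*(788/51) + 10 = 14972/51 + 10 = 15482/51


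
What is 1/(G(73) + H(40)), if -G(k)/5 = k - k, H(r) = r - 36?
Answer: 1/4 ≈ 0.25000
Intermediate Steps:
H(r) = -36 + r
G(k) = 0 (G(k) = -5*(k - k) = -5*0 = 0)
1/(G(73) + H(40)) = 1/(0 + (-36 + 40)) = 1/(0 + 4) = 1/4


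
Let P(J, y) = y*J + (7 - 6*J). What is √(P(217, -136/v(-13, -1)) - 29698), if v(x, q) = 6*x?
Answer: I*√46564869/39 ≈ 174.97*I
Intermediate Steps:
P(J, y) = 7 - 6*J + J*y (P(J, y) = J*y + (7 - 6*J) = 7 - 6*J + J*y)
√(P(217, -136/v(-13, -1)) - 29698) = √((7 - 6*217 + 217*(-136/(6*(-13)))) - 29698) = √((7 - 1302 + 217*(-136/(-78))) - 29698) = √((7 - 1302 + 217*(-136*(-1/78))) - 29698) = √((7 - 1302 + 217*(68/39)) - 29698) = √((7 - 1302 + 14756/39) - 29698) = √(-35749/39 - 29698) = √(-1193971/39) = I*√46564869/39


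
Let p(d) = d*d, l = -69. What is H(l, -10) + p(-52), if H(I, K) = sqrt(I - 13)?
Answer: 2704 + I*sqrt(82) ≈ 2704.0 + 9.0554*I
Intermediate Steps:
H(I, K) = sqrt(-13 + I)
p(d) = d**2
H(l, -10) + p(-52) = sqrt(-13 - 69) + (-52)**2 = sqrt(-82) + 2704 = I*sqrt(82) + 2704 = 2704 + I*sqrt(82)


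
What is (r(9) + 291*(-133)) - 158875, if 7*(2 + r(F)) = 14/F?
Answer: -1778218/9 ≈ -1.9758e+5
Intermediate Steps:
r(F) = -2 + 2/F (r(F) = -2 + (14/F)/7 = -2 + 2/F)
(r(9) + 291*(-133)) - 158875 = ((-2 + 2/9) + 291*(-133)) - 158875 = ((-2 + 2*(1/9)) - 38703) - 158875 = ((-2 + 2/9) - 38703) - 158875 = (-16/9 - 38703) - 158875 = -348343/9 - 158875 = -1778218/9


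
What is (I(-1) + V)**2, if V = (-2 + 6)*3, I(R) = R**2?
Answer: 169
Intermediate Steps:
V = 12 (V = 4*3 = 12)
(I(-1) + V)**2 = ((-1)**2 + 12)**2 = (1 + 12)**2 = 13**2 = 169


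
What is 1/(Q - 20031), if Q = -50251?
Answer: -1/70282 ≈ -1.4228e-5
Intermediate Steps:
1/(Q - 20031) = 1/(-50251 - 20031) = 1/(-70282) = -1/70282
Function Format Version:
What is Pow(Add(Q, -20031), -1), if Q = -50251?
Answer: Rational(-1, 70282) ≈ -1.4228e-5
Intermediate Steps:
Pow(Add(Q, -20031), -1) = Pow(Add(-50251, -20031), -1) = Pow(-70282, -1) = Rational(-1, 70282)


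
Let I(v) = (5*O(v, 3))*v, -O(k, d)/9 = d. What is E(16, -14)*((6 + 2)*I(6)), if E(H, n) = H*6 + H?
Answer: -725760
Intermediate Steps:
E(H, n) = 7*H (E(H, n) = 6*H + H = 7*H)
O(k, d) = -9*d
I(v) = -135*v (I(v) = (5*(-9*3))*v = (5*(-27))*v = -135*v)
E(16, -14)*((6 + 2)*I(6)) = (7*16)*((6 + 2)*(-135*6)) = 112*(8*(-810)) = 112*(-6480) = -725760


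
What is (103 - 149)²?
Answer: 2116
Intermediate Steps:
(103 - 149)² = (-46)² = 2116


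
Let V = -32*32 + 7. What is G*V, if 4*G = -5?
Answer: 5085/4 ≈ 1271.3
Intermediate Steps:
G = -5/4 (G = (1/4)*(-5) = -5/4 ≈ -1.2500)
V = -1017 (V = -1024 + 7 = -1017)
G*V = -5/4*(-1017) = 5085/4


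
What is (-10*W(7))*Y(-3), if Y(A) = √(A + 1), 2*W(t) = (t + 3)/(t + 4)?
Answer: -50*I*√2/11 ≈ -6.4282*I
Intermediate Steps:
W(t) = (3 + t)/(2*(4 + t)) (W(t) = ((t + 3)/(t + 4))/2 = ((3 + t)/(4 + t))/2 = (3 + t)/(2*(4 + t)))
Y(A) = √(1 + A)
(-10*W(7))*Y(-3) = (-5*(3 + 7)/(4 + 7))*√(1 - 3) = (-5*10/11)*√(-2) = (-5*10/11)*(I*√2) = (-10*5/11)*(I*√2) = -50*I*√2/11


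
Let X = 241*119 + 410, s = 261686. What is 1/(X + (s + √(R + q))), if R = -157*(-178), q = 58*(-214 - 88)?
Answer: 58155/16910018039 - √10430/84550090195 ≈ 3.4379e-6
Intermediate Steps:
X = 29089 (X = 28679 + 410 = 29089)
q = -17516 (q = 58*(-302) = -17516)
R = 27946
1/(X + (s + √(R + q))) = 1/(29089 + (261686 + √(27946 - 17516))) = 1/(29089 + (261686 + √10430)) = 1/(290775 + √10430)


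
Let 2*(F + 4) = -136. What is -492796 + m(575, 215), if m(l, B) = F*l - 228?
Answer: -534424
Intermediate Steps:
F = -72 (F = -4 + (1/2)*(-136) = -4 - 68 = -72)
m(l, B) = -228 - 72*l (m(l, B) = -72*l - 228 = -228 - 72*l)
-492796 + m(575, 215) = -492796 + (-228 - 72*575) = -492796 + (-228 - 41400) = -492796 - 41628 = -534424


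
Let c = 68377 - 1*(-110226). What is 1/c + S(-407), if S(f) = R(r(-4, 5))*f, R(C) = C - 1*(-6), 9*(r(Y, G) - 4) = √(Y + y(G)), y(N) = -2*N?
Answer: -726914209/178603 - 407*I*√14/9 ≈ -4070.0 - 169.21*I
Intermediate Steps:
c = 178603 (c = 68377 + 110226 = 178603)
r(Y, G) = 4 + √(Y - 2*G)/9
R(C) = 6 + C (R(C) = C + 6 = 6 + C)
S(f) = f*(10 + I*√14/9) (S(f) = (6 + (4 + √(-4 - 2*5)/9))*f = (6 + (4 + √(-4 - 10)/9))*f = (6 + (4 + √(-14)/9))*f = (6 + (4 + (I*√14)/9))*f = (6 + (4 + I*√14/9))*f = (10 + I*√14/9)*f = f*(10 + I*√14/9))
1/c + S(-407) = 1/178603 + (⅑)*(-407)*(90 + I*√14) = 1/178603 + (-4070 - 407*I*√14/9) = -726914209/178603 - 407*I*√14/9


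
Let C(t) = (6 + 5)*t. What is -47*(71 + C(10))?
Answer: -8507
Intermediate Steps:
C(t) = 11*t
-47*(71 + C(10)) = -47*(71 + 11*10) = -47*(71 + 110) = -47*181 = -8507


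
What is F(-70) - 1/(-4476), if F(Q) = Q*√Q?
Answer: 1/4476 - 70*I*√70 ≈ 0.00022341 - 585.66*I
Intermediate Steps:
F(Q) = Q^(3/2)
F(-70) - 1/(-4476) = (-70)^(3/2) - 1/(-4476) = -70*I*√70 - 1*(-1/4476) = -70*I*√70 + 1/4476 = 1/4476 - 70*I*√70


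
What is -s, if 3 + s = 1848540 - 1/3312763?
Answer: -6123764977730/3312763 ≈ -1.8485e+6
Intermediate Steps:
s = 6123764977730/3312763 (s = -3 + (1848540 - 1/3312763) = -3 + 6123774916019/3312763 = 6123764977730/3312763 ≈ 1.8485e+6)
-s = -1*6123764977730/3312763 = -6123764977730/3312763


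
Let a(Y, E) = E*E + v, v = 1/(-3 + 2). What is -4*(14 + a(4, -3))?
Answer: -88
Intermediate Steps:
v = -1 (v = 1/(-1) = -1)
a(Y, E) = -1 + E² (a(Y, E) = E*E - 1 = E² - 1 = -1 + E²)
-4*(14 + a(4, -3)) = -4*(14 + (-1 + (-3)²)) = -4*(14 + (-1 + 9)) = -4*(14 + 8) = -4*22 = -88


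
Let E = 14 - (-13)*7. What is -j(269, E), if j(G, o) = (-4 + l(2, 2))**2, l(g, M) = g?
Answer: -4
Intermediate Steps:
E = 105 (E = 14 - 1*(-91) = 14 + 91 = 105)
j(G, o) = 4 (j(G, o) = (-4 + 2)**2 = (-2)**2 = 4)
-j(269, E) = -1*4 = -4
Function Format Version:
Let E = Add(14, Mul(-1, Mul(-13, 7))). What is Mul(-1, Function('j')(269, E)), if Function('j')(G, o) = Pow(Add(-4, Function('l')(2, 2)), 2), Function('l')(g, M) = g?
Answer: -4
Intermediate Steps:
E = 105 (E = Add(14, Mul(-1, -91)) = Add(14, 91) = 105)
Function('j')(G, o) = 4 (Function('j')(G, o) = Pow(Add(-4, 2), 2) = Pow(-2, 2) = 4)
Mul(-1, Function('j')(269, E)) = Mul(-1, 4) = -4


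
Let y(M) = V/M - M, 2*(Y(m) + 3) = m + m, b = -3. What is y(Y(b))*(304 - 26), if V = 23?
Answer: 1807/3 ≈ 602.33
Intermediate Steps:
Y(m) = -3 + m (Y(m) = -3 + (m + m)/2 = -3 + (2*m)/2 = -3 + m)
y(M) = -M + 23/M (y(M) = 23/M - M = -M + 23/M)
y(Y(b))*(304 - 26) = (-(-3 - 3) + 23/(-3 - 3))*(304 - 26) = (-1*(-6) + 23/(-6))*278 = (6 + 23*(-⅙))*278 = (6 - 23/6)*278 = (13/6)*278 = 1807/3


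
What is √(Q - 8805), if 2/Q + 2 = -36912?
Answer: I*√2999518793902/18457 ≈ 93.835*I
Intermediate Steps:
Q = -1/18457 (Q = 2/(-2 - 36912) = 2/(-36914) = 2*(-1/36914) = -1/18457 ≈ -5.4180e-5)
√(Q - 8805) = √(-1/18457 - 8805) = √(-162513886/18457) = I*√2999518793902/18457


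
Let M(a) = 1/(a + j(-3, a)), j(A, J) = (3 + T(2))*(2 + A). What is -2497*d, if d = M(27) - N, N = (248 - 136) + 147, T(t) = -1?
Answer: 16165578/25 ≈ 6.4662e+5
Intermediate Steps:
N = 259 (N = 112 + 147 = 259)
j(A, J) = 4 + 2*A (j(A, J) = (3 - 1)*(2 + A) = 2*(2 + A) = 4 + 2*A)
M(a) = 1/(-2 + a) (M(a) = 1/(a + (4 + 2*(-3))) = 1/(a + (4 - 6)) = 1/(a - 2) = 1/(-2 + a))
d = -6474/25 (d = 1/(-2 + 27) - 1*259 = 1/25 - 259 = -6474/25 ≈ -258.96)
-2497*d = -2497*(-6474/25) = 16165578/25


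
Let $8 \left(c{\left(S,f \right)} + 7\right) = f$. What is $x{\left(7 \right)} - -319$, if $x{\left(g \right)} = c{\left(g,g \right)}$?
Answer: $\frac{2503}{8} \approx 312.88$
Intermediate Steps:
$c{\left(S,f \right)} = -7 + \frac{f}{8}$
$x{\left(g \right)} = -7 + \frac{g}{8}$
$x{\left(7 \right)} - -319 = \left(-7 + \frac{1}{8} \cdot 7\right) - -319 = \left(-7 + \frac{7}{8}\right) + 319 = - \frac{49}{8} + 319 = \frac{2503}{8}$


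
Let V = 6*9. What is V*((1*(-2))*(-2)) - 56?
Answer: 160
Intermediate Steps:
V = 54
V*((1*(-2))*(-2)) - 56 = 54*((1*(-2))*(-2)) - 56 = 54*(-2*(-2)) - 56 = 54*4 - 56 = 216 - 56 = 160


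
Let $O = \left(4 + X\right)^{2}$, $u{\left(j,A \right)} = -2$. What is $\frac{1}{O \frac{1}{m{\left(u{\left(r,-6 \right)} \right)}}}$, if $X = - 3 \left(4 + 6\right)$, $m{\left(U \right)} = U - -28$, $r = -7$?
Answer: $\frac{1}{26} \approx 0.038462$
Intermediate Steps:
$m{\left(U \right)} = 28 + U$ ($m{\left(U \right)} = U + 28 = 28 + U$)
$X = -30$ ($X = \left(-3\right) 10 = -30$)
$O = 676$ ($O = \left(4 - 30\right)^{2} = \left(-26\right)^{2} = 676$)
$\frac{1}{O \frac{1}{m{\left(u{\left(r,-6 \right)} \right)}}} = \frac{1}{676 \frac{1}{28 - 2}} = \frac{1}{676 \cdot \frac{1}{26}} = \frac{1}{26}$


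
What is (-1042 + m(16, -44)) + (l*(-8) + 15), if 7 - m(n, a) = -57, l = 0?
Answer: -963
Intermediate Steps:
m(n, a) = 64 (m(n, a) = 7 - 1*(-57) = 7 + 57 = 64)
(-1042 + m(16, -44)) + (l*(-8) + 15) = (-1042 + 64) + (0*(-8) + 15) = -978 + (0 + 15) = -978 + 15 = -963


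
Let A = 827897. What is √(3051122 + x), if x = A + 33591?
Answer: √3912610 ≈ 1978.0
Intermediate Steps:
x = 861488 (x = 827897 + 33591 = 861488)
√(3051122 + x) = √(3051122 + 861488) = √3912610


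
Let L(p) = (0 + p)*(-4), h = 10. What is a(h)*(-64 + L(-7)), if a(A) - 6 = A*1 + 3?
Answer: -684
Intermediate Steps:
L(p) = -4*p (L(p) = p*(-4) = -4*p)
a(A) = 9 + A (a(A) = 6 + (A*1 + 3) = 6 + (A + 3) = 6 + (3 + A) = 9 + A)
a(h)*(-64 + L(-7)) = (9 + 10)*(-64 - 4*(-7)) = 19*(-64 + 28) = 19*(-36) = -684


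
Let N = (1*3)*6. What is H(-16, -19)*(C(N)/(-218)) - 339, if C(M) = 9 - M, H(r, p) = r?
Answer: -37023/109 ≈ -339.66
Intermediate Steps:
N = 18 (N = 3*6 = 18)
H(-16, -19)*(C(N)/(-218)) - 339 = -16*(9 - 1*18)/(-218) - 339 = -16*(9 - 18)*(-1)/218 - 339 = -(-144)*(-1)/218 - 339 = -16*9/218 - 339 = -72/109 - 339 = -37023/109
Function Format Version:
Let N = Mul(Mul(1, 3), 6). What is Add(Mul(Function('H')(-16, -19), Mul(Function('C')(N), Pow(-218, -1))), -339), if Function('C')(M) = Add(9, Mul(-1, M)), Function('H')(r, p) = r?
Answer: Rational(-37023, 109) ≈ -339.66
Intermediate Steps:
N = 18 (N = Mul(3, 6) = 18)
Add(Mul(Function('H')(-16, -19), Mul(Function('C')(N), Pow(-218, -1))), -339) = Add(Mul(-16, Mul(Add(9, Mul(-1, 18)), Pow(-218, -1))), -339) = Add(Mul(-16, Mul(Add(9, -18), Rational(-1, 218))), -339) = Add(Mul(-16, Mul(-9, Rational(-1, 218))), -339) = Add(Mul(-16, Rational(9, 218)), -339) = Add(Rational(-72, 109), -339) = Rational(-37023, 109)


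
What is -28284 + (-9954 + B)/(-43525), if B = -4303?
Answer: -1231046843/43525 ≈ -28284.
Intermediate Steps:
-28284 + (-9954 + B)/(-43525) = -28284 + (-9954 - 4303)/(-43525) = -28284 - 14257*(-1/43525) = -28284 + 14257/43525 = -1231046843/43525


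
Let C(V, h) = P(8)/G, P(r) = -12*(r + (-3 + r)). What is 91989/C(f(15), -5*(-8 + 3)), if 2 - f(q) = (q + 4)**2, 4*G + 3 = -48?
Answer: 1563813/208 ≈ 7518.3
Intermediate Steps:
G = -51/4 (G = -3/4 + (1/4)*(-48) = -3/4 - 12 = -51/4 ≈ -12.750)
f(q) = 2 - (4 + q)**2 (f(q) = 2 - (q + 4)**2 = 2 - (4 + q)**2)
P(r) = 36 - 24*r (P(r) = -12*(-3 + 2*r) = 36 - 24*r)
C(V, h) = 208/17 (C(V, h) = (36 - 24*8)/(-51/4) = (36 - 192)*(-4/51) = -156*(-4/51) = 208/17)
91989/C(f(15), -5*(-8 + 3)) = 91989/(208/17) = 91989*(17/208) = 1563813/208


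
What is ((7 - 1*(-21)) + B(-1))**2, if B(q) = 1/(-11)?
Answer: 94249/121 ≈ 778.92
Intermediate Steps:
B(q) = -1/11
((7 - 1*(-21)) + B(-1))**2 = ((7 - 1*(-21)) - 1/11)**2 = ((7 + 21) - 1/11)**2 = (28 - 1/11)**2 = (307/11)**2 = 94249/121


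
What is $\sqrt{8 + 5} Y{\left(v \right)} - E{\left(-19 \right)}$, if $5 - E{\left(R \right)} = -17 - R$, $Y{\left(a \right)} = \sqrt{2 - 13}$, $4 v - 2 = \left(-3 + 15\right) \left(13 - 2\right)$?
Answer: $-3 + i \sqrt{143} \approx -3.0 + 11.958 i$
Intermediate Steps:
$v = \frac{67}{2}$ ($v = \frac{1}{2} + \frac{\left(-3 + 15\right) \left(13 - 2\right)}{4} = \frac{1}{2} + \frac{12 \cdot 11}{4} = \frac{1}{2} + \frac{1}{4} \cdot 132 = \frac{1}{2} + 33 = \frac{67}{2} \approx 33.5$)
$Y{\left(a \right)} = i \sqrt{11}$ ($Y{\left(a \right)} = \sqrt{-11} = i \sqrt{11}$)
$E{\left(R \right)} = 22 + R$ ($E{\left(R \right)} = 5 - \left(-17 - R\right) = 5 + \left(17 + R\right) = 22 + R$)
$\sqrt{8 + 5} Y{\left(v \right)} - E{\left(-19 \right)} = \sqrt{8 + 5} i \sqrt{11} - \left(22 - 19\right) = \sqrt{13} i \sqrt{11} - 3 = i \sqrt{143} - 3 = -3 + i \sqrt{143}$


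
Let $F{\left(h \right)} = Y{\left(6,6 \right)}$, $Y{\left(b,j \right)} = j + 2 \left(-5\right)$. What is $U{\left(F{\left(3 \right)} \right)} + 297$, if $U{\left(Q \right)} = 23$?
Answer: $320$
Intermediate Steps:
$Y{\left(b,j \right)} = -10 + j$ ($Y{\left(b,j \right)} = j - 10 = -10 + j$)
$F{\left(h \right)} = -4$ ($F{\left(h \right)} = -10 + 6 = -4$)
$U{\left(F{\left(3 \right)} \right)} + 297 = 23 + 297 = 320$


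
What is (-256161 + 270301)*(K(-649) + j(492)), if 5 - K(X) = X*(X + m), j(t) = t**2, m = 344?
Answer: 623913360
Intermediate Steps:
K(X) = 5 - X*(344 + X) (K(X) = 5 - X*(X + 344) = 5 - X*(344 + X))
(-256161 + 270301)*(K(-649) + j(492)) = (-256161 + 270301)*((5 - 1*(-649)**2 - 344*(-649)) + 492**2) = 14140*((5 - 1*421201 + 223256) + 242064) = 14140*((5 - 421201 + 223256) + 242064) = 14140*(-197940 + 242064) = 14140*44124 = 623913360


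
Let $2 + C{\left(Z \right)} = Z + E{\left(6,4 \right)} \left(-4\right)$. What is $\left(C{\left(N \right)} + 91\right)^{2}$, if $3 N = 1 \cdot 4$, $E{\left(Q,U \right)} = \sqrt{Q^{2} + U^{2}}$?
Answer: $\frac{80929}{9} - \frac{4336 \sqrt{13}}{3} \approx 3780.9$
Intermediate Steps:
$N = \frac{4}{3}$ ($N = \frac{1 \cdot 4}{3} = \frac{1}{3} \cdot 4 = \frac{4}{3} \approx 1.3333$)
$C{\left(Z \right)} = -2 + Z - 8 \sqrt{13}$ ($C{\left(Z \right)} = -2 + \left(Z + \sqrt{6^{2} + 4^{2}} \left(-4\right)\right) = -2 + \left(Z + \sqrt{36 + 16} \left(-4\right)\right) = -2 + \left(Z + \sqrt{52} \left(-4\right)\right) = -2 + \left(Z + 2 \sqrt{13} \left(-4\right)\right) = -2 + \left(Z - 8 \sqrt{13}\right) = -2 + Z - 8 \sqrt{13}$)
$\left(C{\left(N \right)} + 91\right)^{2} = \left(\left(-2 + \frac{4}{3} - 8 \sqrt{13}\right) + 91\right)^{2} = \left(\left(- \frac{2}{3} - 8 \sqrt{13}\right) + 91\right)^{2} = \left(\frac{271}{3} - 8 \sqrt{13}\right)^{2}$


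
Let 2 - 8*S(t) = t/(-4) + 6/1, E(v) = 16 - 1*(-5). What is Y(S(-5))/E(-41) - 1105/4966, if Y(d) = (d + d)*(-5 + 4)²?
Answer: -871/3056 ≈ -0.28501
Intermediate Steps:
E(v) = 21 (E(v) = 16 + 5 = 21)
S(t) = -½ + t/32 (S(t) = ¼ - (t/(-4) + 6/1)/8 = ¼ - (t*(-¼) + 6*1)/8 = ¼ - (-t/4 + 6)/8 = ¼ - (6 - t/4)/8 = ¼ + (-¾ + t/32) = -½ + t/32)
Y(d) = 2*d (Y(d) = (2*d)*(-1)² = (2*d)*1 = 2*d)
Y(S(-5))/E(-41) - 1105/4966 = (2*(-½ + (1/32)*(-5)))/21 - 1105/4966 = (2*(-½ - 5/32))*(1/21) - 1105*1/4966 = (2*(-21/32))*(1/21) - 85/382 = -21/16*1/21 - 85/382 = -1/16 - 85/382 = -871/3056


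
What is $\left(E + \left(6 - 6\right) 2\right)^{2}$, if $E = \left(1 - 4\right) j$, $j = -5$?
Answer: $225$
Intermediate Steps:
$E = 15$ ($E = \left(1 - 4\right) \left(-5\right) = \left(-3\right) \left(-5\right) = 15$)
$\left(E + \left(6 - 6\right) 2\right)^{2} = \left(15 + \left(6 - 6\right) 2\right)^{2} = \left(15 + 0 \cdot 2\right)^{2} = \left(15 + 0\right)^{2} = 15^{2} = 225$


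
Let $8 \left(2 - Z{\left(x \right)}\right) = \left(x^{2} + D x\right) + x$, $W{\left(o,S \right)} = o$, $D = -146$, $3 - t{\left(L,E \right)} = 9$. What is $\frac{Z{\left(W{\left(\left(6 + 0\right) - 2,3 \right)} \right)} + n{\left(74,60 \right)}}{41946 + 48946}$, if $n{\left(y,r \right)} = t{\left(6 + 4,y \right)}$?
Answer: $\frac{133}{181784} \approx 0.00073164$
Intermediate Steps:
$t{\left(L,E \right)} = -6$ ($t{\left(L,E \right)} = 3 - 9 = -6$)
$n{\left(y,r \right)} = -6$
$Z{\left(x \right)} = 2 - \frac{x^{2}}{8} + \frac{145 x}{8}$ ($Z{\left(x \right)} = 2 - \frac{\left(x^{2} - 146 x\right) + x}{8} = 2 - \frac{x^{2} - 145 x}{8} = 2 - \left(- \frac{145 x}{8} + \frac{x^{2}}{8}\right) = 2 - \frac{x^{2}}{8} + \frac{145 x}{8}$)
$\frac{Z{\left(W{\left(\left(6 + 0\right) - 2,3 \right)} \right)} + n{\left(74,60 \right)}}{41946 + 48946} = \frac{\left(2 - \frac{\left(\left(6 + 0\right) - 2\right)^{2}}{8} + \frac{145 \left(\left(6 + 0\right) - 2\right)}{8}\right) - 6}{41946 + 48946} = \frac{\left(2 - \frac{\left(6 - 2\right)^{2}}{8} + \frac{145 \left(6 - 2\right)}{8}\right) - 6}{90892} = \left(\left(2 - \frac{4^{2}}{8} + \frac{145}{8} \cdot 4\right) - 6\right) \frac{1}{90892} = \left(\left(2 - 2 + \frac{145}{2}\right) - 6\right) \frac{1}{90892} = \left(\frac{145}{2} - 6\right) \frac{1}{90892} = \frac{133}{2} \cdot \frac{1}{90892} = \frac{133}{181784}$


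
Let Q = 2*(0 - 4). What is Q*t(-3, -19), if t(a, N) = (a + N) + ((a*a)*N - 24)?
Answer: 1736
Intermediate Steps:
t(a, N) = -24 + N + a + N*a² (t(a, N) = (N + a) + (a²*N - 24) = (N + a) + (N*a² - 24) = (N + a) + (-24 + N*a²) = -24 + N + a + N*a²)
Q = -8 (Q = 2*(-4) = -8)
Q*t(-3, -19) = -8*(-24 - 19 - 3 - 19*(-3)²) = -8*(-24 - 19 - 3 - 19*9) = -8*(-24 - 19 - 3 - 171) = -8*(-217) = 1736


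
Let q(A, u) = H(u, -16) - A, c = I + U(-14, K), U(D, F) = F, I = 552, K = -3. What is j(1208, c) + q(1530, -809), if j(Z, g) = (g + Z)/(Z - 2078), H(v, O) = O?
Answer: -1346777/870 ≈ -1548.0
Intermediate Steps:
c = 549 (c = 552 - 3 = 549)
q(A, u) = -16 - A
j(Z, g) = (Z + g)/(-2078 + Z)
j(1208, c) + q(1530, -809) = (1208 + 549)/(-2078 + 1208) + (-16 - 1*1530) = 1757/(-870) + (-16 - 1530) = -1/870*1757 - 1546 = -1757/870 - 1546 = -1346777/870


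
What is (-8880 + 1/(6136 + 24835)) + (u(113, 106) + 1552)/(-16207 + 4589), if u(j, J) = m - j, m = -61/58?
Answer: -185324830351647/20869622524 ≈ -8880.1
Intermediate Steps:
m = -61/58 (m = -61*1/58 = -61/58 ≈ -1.0517)
u(j, J) = -61/58 - j
(-8880 + 1/(6136 + 24835)) + (u(113, 106) + 1552)/(-16207 + 4589) = (-8880 + 1/(6136 + 24835)) + ((-61/58 - 1*113) + 1552)/(-16207 + 4589) = (-8880 + 1/30971) + ((-61/58 - 113) + 1552)/(-11618) = (-8880 + 1/30971) + (-6615/58 + 1552)*(-1/11618) = -275022479/30971 + (83401/58)*(-1/11618) = -275022479/30971 - 83401/673844 = -185324830351647/20869622524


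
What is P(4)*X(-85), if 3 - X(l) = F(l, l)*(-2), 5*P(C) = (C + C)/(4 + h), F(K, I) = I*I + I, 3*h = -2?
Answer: 171396/25 ≈ 6855.8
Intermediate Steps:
h = -⅔ (h = (⅓)*(-2) = -⅔ ≈ -0.66667)
F(K, I) = I + I² (F(K, I) = I² + I = I + I²)
P(C) = 3*C/25 (P(C) = ((C + C)/(4 - ⅔))/5 = ((2*C)/(10/3))/5 = ((2*C)*(3/10))/5 = (3*C/5)/5 = 3*C/25)
X(l) = 3 + 2*l*(1 + l) (X(l) = 3 - l*(1 + l)*(-2) = 3 - (-2)*l*(1 + l) = 3 + 2*l*(1 + l))
P(4)*X(-85) = ((3/25)*4)*(3 + 2*(-85)*(1 - 85)) = 12*(3 + 2*(-85)*(-84))/25 = 12*(3 + 14280)/25 = (12/25)*14283 = 171396/25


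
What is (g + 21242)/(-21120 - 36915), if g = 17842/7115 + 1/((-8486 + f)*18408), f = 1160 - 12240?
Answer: -54441518485768501/148721428423105200 ≈ -0.36606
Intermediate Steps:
f = -11080
g = 6426169690261/2562616152720 (g = 17842/7115 + 1/(-8486 - 11080*18408) = 17842*(1/7115) + (1/18408)/(-19566) = 17842/7115 - 1/19566*1/18408 = 17842/7115 - 1/360170928 = 6426169690261/2562616152720 ≈ 2.5077)
(g + 21242)/(-21120 - 36915) = (6426169690261/2562616152720 + 21242)/(-21120 - 36915) = (54441518485768501/2562616152720)/(-58035) = (54441518485768501/2562616152720)*(-1/58035) = -54441518485768501/148721428423105200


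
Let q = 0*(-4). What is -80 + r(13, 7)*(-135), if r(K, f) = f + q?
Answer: -1025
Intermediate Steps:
q = 0
r(K, f) = f (r(K, f) = f + 0 = f)
-80 + r(13, 7)*(-135) = -80 + 7*(-135) = -80 - 945 = -1025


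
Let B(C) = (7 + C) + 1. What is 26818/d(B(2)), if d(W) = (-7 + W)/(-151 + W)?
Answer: -1260446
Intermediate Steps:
B(C) = 8 + C
d(W) = (-7 + W)/(-151 + W)
26818/d(B(2)) = 26818/(((-7 + (8 + 2))/(-151 + (8 + 2)))) = 26818/(((-7 + 10)/(-151 + 10))) = 26818/((3/(-141))) = 26818/((-1/141*3)) = 26818/(-1/47) = 26818*(-47) = -1260446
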